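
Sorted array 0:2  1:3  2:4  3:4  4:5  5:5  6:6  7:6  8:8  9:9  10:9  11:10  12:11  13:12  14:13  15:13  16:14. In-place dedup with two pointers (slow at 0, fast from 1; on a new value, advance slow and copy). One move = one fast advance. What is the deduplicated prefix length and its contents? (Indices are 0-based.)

length 12; prefix = [2, 3, 4, 5, 6, 8, 9, 10, 11, 12, 13, 14]

(s=0,f=1) a[fast]=3≠a[slow]=2 write a[1]=3 → slow++,fast++
(s=1,f=2) a[fast]=4≠a[slow]=3 write a[2]=4 → slow++,fast++
(s=2,f=3) a[fast]=4=a[slow] dup → fast++
(s=2,f=4) a[fast]=5≠a[slow]=4 write a[3]=5 → slow++,fast++
(s=3,f=5) a[fast]=5=a[slow] dup → fast++
(s=3,f=6) a[fast]=6≠a[slow]=5 write a[4]=6 → slow++,fast++
(s=4,f=7) a[fast]=6=a[slow] dup → fast++
(s=4,f=8) a[fast]=8≠a[slow]=6 write a[5]=8 → slow++,fast++
(s=5,f=9) a[fast]=9≠a[slow]=8 write a[6]=9 → slow++,fast++
(s=6,f=10) a[fast]=9=a[slow] dup → fast++
(s=6,f=11) a[fast]=10≠a[slow]=9 write a[7]=10 → slow++,fast++
(s=7,f=12) a[fast]=11≠a[slow]=10 write a[8]=11 → slow++,fast++
(s=8,f=13) a[fast]=12≠a[slow]=11 write a[9]=12 → slow++,fast++
(s=9,f=14) a[fast]=13≠a[slow]=12 write a[10]=13 → slow++,fast++
(s=10,f=15) a[fast]=13=a[slow] dup → fast++
(s=10,f=16) a[fast]=14≠a[slow]=13 write a[11]=14 → slow++,fast++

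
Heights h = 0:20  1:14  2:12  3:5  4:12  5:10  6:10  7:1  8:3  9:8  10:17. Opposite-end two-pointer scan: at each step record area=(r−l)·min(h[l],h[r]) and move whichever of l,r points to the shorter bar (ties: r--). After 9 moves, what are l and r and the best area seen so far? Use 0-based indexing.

l=0, r=1, best area=170

l=0 r=10: min(20,17)*10=170 best=170 *, r--
l=0 r=9: min(20,8)*9=72 best=170, r--
l=0 r=8: min(20,3)*8=24 best=170, r--
l=0 r=7: min(20,1)*7=7 best=170, r--
l=0 r=6: min(20,10)*6=60 best=170, r--
l=0 r=5: min(20,10)*5=50 best=170, r--
l=0 r=4: min(20,12)*4=48 best=170, r--
l=0 r=3: min(20,5)*3=15 best=170, r--
l=0 r=2: min(20,12)*2=24 best=170, r--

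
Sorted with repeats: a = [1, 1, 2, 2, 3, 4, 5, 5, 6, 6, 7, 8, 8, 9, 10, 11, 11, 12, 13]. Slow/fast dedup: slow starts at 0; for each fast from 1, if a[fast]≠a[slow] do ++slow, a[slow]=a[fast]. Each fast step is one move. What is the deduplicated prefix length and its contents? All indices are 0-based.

length 13; prefix = [1, 2, 3, 4, 5, 6, 7, 8, 9, 10, 11, 12, 13]

slow=0 fast=1: a[fast]=1=a[slow] dup, fast++
slow=0 fast=2: a[fast]=2≠a[slow]=1 write a[1]=2, slow++,fast++
slow=1 fast=3: a[fast]=2=a[slow] dup, fast++
slow=1 fast=4: a[fast]=3≠a[slow]=2 write a[2]=3, slow++,fast++
slow=2 fast=5: a[fast]=4≠a[slow]=3 write a[3]=4, slow++,fast++
slow=3 fast=6: a[fast]=5≠a[slow]=4 write a[4]=5, slow++,fast++
slow=4 fast=7: a[fast]=5=a[slow] dup, fast++
slow=4 fast=8: a[fast]=6≠a[slow]=5 write a[5]=6, slow++,fast++
slow=5 fast=9: a[fast]=6=a[slow] dup, fast++
slow=5 fast=10: a[fast]=7≠a[slow]=6 write a[6]=7, slow++,fast++
slow=6 fast=11: a[fast]=8≠a[slow]=7 write a[7]=8, slow++,fast++
slow=7 fast=12: a[fast]=8=a[slow] dup, fast++
slow=7 fast=13: a[fast]=9≠a[slow]=8 write a[8]=9, slow++,fast++
slow=8 fast=14: a[fast]=10≠a[slow]=9 write a[9]=10, slow++,fast++
slow=9 fast=15: a[fast]=11≠a[slow]=10 write a[10]=11, slow++,fast++
slow=10 fast=16: a[fast]=11=a[slow] dup, fast++
slow=10 fast=17: a[fast]=12≠a[slow]=11 write a[11]=12, slow++,fast++
slow=11 fast=18: a[fast]=13≠a[slow]=12 write a[12]=13, slow++,fast++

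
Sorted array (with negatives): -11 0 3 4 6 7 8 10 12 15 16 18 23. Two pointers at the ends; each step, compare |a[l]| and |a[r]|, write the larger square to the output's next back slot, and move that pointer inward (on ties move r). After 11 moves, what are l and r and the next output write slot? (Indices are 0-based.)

l=1, r=2, next write slot=1

l=0 r=12: |-11|<=|23| out[12]=529, r--
l=0 r=11: |-11|<=|18| out[11]=324, r--
l=0 r=10: |-11|<=|16| out[10]=256, r--
l=0 r=9: |-11|<=|15| out[9]=225, r--
l=0 r=8: |-11|<=|12| out[8]=144, r--
l=0 r=7: |-11|>|10| out[7]=121, l++
l=1 r=7: |0|<=|10| out[6]=100, r--
l=1 r=6: |0|<=|8| out[5]=64, r--
l=1 r=5: |0|<=|7| out[4]=49, r--
l=1 r=4: |0|<=|6| out[3]=36, r--
l=1 r=3: |0|<=|4| out[2]=16, r--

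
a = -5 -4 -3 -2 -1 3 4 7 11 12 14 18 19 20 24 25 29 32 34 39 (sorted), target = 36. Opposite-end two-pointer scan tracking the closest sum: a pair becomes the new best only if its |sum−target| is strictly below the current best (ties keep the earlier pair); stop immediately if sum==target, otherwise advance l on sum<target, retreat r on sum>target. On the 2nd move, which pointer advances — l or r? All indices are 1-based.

l=1 r=20: -5+39=34 d=2 *, l++
l=2 r=20: -4+39=35 d=1 *, l++

l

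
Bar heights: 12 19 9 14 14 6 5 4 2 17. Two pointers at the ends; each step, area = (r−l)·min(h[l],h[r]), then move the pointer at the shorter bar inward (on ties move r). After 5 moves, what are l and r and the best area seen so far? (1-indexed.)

[1,10] min(12,17)*9=108 best=108 * → l++
[2,10] min(19,17)*8=136 best=136 * → r--
[2,9] min(19,2)*7=14 best=136 → r--
[2,8] min(19,4)*6=24 best=136 → r--
[2,7] min(19,5)*5=25 best=136 → r--

l=2, r=6, best area=136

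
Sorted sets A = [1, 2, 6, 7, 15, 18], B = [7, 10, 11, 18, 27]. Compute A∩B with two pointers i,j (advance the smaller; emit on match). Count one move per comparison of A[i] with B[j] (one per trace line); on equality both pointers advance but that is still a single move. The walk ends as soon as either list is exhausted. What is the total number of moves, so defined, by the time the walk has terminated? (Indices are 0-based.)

[i=0,j=0] 1<7 → i++
[i=1,j=0] 2<7 → i++
[i=2,j=0] 6<7 → i++
[i=3,j=0] 7==7 emit → i++,j++
[i=4,j=1] 15>10 → j++
[i=4,j=2] 15>11 → j++
[i=4,j=3] 15<18 → i++
[i=5,j=3] 18==18 emit → i++,j++

8 moves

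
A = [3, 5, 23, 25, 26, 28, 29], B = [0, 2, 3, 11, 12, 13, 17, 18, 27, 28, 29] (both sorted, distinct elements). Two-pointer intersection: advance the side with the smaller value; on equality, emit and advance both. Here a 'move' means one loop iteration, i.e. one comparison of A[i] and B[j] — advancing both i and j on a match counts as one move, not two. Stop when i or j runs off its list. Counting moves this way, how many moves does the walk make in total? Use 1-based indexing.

15 moves

i=1 j=1: 3>0, j++
i=1 j=2: 3>2, j++
i=1 j=3: 3==3 emit, i++,j++
i=2 j=4: 5<11, i++
i=3 j=4: 23>11, j++
i=3 j=5: 23>12, j++
i=3 j=6: 23>13, j++
i=3 j=7: 23>17, j++
i=3 j=8: 23>18, j++
i=3 j=9: 23<27, i++
i=4 j=9: 25<27, i++
i=5 j=9: 26<27, i++
i=6 j=9: 28>27, j++
i=6 j=10: 28==28 emit, i++,j++
i=7 j=11: 29==29 emit, i++,j++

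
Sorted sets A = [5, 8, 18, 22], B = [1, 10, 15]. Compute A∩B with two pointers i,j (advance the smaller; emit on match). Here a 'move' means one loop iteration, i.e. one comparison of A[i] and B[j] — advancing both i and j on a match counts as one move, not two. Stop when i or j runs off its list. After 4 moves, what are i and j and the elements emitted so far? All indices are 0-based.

i=2, j=2, emitted=[]

i=0 j=0: 5>1, j++
i=0 j=1: 5<10, i++
i=1 j=1: 8<10, i++
i=2 j=1: 18>10, j++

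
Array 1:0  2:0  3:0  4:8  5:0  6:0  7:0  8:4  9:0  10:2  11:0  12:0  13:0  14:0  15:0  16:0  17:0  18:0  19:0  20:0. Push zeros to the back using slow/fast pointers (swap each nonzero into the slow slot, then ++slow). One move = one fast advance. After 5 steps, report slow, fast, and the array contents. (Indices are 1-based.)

slow=2, fast=6, a=[8, 0, 0, 0, 0, 0, 0, 4, 0, 2, 0, 0, 0, 0, 0, 0, 0, 0, 0, 0]

slow=1 fast=1: a[fast]=0, fast++
slow=1 fast=2: a[fast]=0, fast++
slow=1 fast=3: a[fast]=0, fast++
slow=1 fast=4: a[fast]=8≠0 swap→a[1]=8, slow++,fast++
slow=2 fast=5: a[fast]=0, fast++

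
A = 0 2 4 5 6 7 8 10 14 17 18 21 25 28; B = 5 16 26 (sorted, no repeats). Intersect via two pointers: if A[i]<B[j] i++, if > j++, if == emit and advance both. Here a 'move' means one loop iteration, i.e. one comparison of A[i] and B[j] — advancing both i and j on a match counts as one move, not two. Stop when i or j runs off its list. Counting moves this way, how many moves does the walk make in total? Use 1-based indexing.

15 moves

i=1 j=1: 0<5, i++
i=2 j=1: 2<5, i++
i=3 j=1: 4<5, i++
i=4 j=1: 5==5 emit, i++,j++
i=5 j=2: 6<16, i++
i=6 j=2: 7<16, i++
i=7 j=2: 8<16, i++
i=8 j=2: 10<16, i++
i=9 j=2: 14<16, i++
i=10 j=2: 17>16, j++
i=10 j=3: 17<26, i++
i=11 j=3: 18<26, i++
i=12 j=3: 21<26, i++
i=13 j=3: 25<26, i++
i=14 j=3: 28>26, j++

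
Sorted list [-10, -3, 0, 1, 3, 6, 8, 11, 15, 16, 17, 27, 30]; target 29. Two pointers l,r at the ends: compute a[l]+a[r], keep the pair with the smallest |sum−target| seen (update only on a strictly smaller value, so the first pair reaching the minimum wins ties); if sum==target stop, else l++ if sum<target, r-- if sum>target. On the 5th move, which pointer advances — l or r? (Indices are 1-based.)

[1,13] -10+30=20 d=9 * → l++
[2,13] -3+30=27 d=2 * → l++
[3,13] 0+30=30 d=1 * → r--
[3,12] 0+27=27 d=2 → l++
[4,12] 1+27=28 d=1 → l++

l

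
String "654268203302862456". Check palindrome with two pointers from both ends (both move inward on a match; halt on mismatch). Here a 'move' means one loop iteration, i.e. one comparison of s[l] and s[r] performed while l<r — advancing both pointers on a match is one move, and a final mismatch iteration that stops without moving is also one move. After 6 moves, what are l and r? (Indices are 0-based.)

l=0 r=17: '6'=='6', l++,r--
l=1 r=16: '5'=='5', l++,r--
l=2 r=15: '4'=='4', l++,r--
l=3 r=14: '2'=='2', l++,r--
l=4 r=13: '6'=='6', l++,r--
l=5 r=12: '8'=='8', l++,r--

l=6, r=11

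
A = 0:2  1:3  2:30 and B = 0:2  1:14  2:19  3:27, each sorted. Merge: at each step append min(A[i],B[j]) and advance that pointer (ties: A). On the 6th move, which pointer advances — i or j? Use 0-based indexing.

j

[i=0,j=0] A[i]=2<=B[j]=2 take 2 → i++
[i=1,j=0] A[i]=3>B[j]=2 take 2 → j++
[i=1,j=1] A[i]=3<=B[j]=14 take 3 → i++
[i=2,j=1] A[i]=30>B[j]=14 take 14 → j++
[i=2,j=2] A[i]=30>B[j]=19 take 19 → j++
[i=2,j=3] A[i]=30>B[j]=27 take 27 → j++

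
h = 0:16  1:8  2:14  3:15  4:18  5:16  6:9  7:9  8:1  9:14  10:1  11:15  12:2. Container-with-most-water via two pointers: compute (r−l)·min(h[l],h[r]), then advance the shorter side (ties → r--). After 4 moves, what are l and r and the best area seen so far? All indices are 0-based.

l=0, r=8, best area=165

l=0 r=12: min(16,2)*12=24 best=24 *, r--
l=0 r=11: min(16,15)*11=165 best=165 *, r--
l=0 r=10: min(16,1)*10=10 best=165, r--
l=0 r=9: min(16,14)*9=126 best=165, r--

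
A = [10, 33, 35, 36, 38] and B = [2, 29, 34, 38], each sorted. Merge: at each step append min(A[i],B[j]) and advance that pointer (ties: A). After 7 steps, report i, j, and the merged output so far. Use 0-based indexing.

i=4, j=3, merged so far=[2, 10, 29, 33, 34, 35, 36]

[i=0,j=0] A[i]=10>B[j]=2 take 2 → j++
[i=0,j=1] A[i]=10<=B[j]=29 take 10 → i++
[i=1,j=1] A[i]=33>B[j]=29 take 29 → j++
[i=1,j=2] A[i]=33<=B[j]=34 take 33 → i++
[i=2,j=2] A[i]=35>B[j]=34 take 34 → j++
[i=2,j=3] A[i]=35<=B[j]=38 take 35 → i++
[i=3,j=3] A[i]=36<=B[j]=38 take 36 → i++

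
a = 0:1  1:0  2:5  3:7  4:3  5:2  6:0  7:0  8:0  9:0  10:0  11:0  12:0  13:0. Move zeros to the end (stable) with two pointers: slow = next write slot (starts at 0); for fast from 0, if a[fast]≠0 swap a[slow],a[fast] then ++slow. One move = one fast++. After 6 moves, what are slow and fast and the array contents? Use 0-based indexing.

slow=0 fast=0: a[fast]=1≠0 swap→a[0]=1, slow++,fast++
slow=1 fast=1: a[fast]=0, fast++
slow=1 fast=2: a[fast]=5≠0 swap→a[1]=5, slow++,fast++
slow=2 fast=3: a[fast]=7≠0 swap→a[2]=7, slow++,fast++
slow=3 fast=4: a[fast]=3≠0 swap→a[3]=3, slow++,fast++
slow=4 fast=5: a[fast]=2≠0 swap→a[4]=2, slow++,fast++

slow=5, fast=6, a=[1, 5, 7, 3, 2, 0, 0, 0, 0, 0, 0, 0, 0, 0]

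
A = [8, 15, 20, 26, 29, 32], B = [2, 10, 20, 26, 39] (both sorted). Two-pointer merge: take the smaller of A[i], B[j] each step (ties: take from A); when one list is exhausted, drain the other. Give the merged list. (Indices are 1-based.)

[i=1,j=1] A[i]=8>B[j]=2 take 2 → j++
[i=1,j=2] A[i]=8<=B[j]=10 take 8 → i++
[i=2,j=2] A[i]=15>B[j]=10 take 10 → j++
[i=2,j=3] A[i]=15<=B[j]=20 take 15 → i++
[i=3,j=3] A[i]=20<=B[j]=20 take 20 → i++
[i=4,j=3] A[i]=26>B[j]=20 take 20 → j++
[i=4,j=4] A[i]=26<=B[j]=26 take 26 → i++
[i=5,j=4] A[i]=29>B[j]=26 take 26 → j++
[i=5,j=5] A[i]=29<=B[j]=39 take 29 → i++
[i=6,j=5] A[i]=32<=B[j]=39 take 32 → i++
[i=7,j=5] A done, take B[j]=39 → j++

[2, 8, 10, 15, 20, 20, 26, 26, 29, 32, 39]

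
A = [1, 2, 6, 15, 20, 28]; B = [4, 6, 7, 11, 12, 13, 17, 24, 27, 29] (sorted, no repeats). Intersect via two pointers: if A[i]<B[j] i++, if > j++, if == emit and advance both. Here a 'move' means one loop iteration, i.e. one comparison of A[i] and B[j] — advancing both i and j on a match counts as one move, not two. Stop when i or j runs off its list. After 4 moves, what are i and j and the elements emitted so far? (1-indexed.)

[i=1,j=1] 1<4 → i++
[i=2,j=1] 2<4 → i++
[i=3,j=1] 6>4 → j++
[i=3,j=2] 6==6 emit → i++,j++

i=4, j=3, emitted=[6]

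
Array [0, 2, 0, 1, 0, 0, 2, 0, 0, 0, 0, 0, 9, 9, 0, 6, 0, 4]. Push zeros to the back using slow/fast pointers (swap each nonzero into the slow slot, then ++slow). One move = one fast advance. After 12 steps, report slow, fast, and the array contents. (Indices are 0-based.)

slow=0 fast=0: a[fast]=0, fast++
slow=0 fast=1: a[fast]=2≠0 swap→a[0]=2, slow++,fast++
slow=1 fast=2: a[fast]=0, fast++
slow=1 fast=3: a[fast]=1≠0 swap→a[1]=1, slow++,fast++
slow=2 fast=4: a[fast]=0, fast++
slow=2 fast=5: a[fast]=0, fast++
slow=2 fast=6: a[fast]=2≠0 swap→a[2]=2, slow++,fast++
slow=3 fast=7: a[fast]=0, fast++
slow=3 fast=8: a[fast]=0, fast++
slow=3 fast=9: a[fast]=0, fast++
slow=3 fast=10: a[fast]=0, fast++
slow=3 fast=11: a[fast]=0, fast++

slow=3, fast=12, a=[2, 1, 2, 0, 0, 0, 0, 0, 0, 0, 0, 0, 9, 9, 0, 6, 0, 4]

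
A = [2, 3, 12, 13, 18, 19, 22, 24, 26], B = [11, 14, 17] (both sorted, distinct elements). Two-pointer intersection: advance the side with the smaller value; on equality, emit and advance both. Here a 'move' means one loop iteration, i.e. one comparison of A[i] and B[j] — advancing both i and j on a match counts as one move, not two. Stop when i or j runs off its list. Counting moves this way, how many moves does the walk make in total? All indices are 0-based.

[i=0,j=0] 2<11 → i++
[i=1,j=0] 3<11 → i++
[i=2,j=0] 12>11 → j++
[i=2,j=1] 12<14 → i++
[i=3,j=1] 13<14 → i++
[i=4,j=1] 18>14 → j++
[i=4,j=2] 18>17 → j++

7 moves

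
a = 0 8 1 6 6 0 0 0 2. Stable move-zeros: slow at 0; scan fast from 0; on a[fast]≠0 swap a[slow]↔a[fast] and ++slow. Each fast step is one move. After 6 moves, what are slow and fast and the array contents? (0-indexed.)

slow=4, fast=6, a=[8, 1, 6, 6, 0, 0, 0, 0, 2]

slow=0 fast=0: a[fast]=0, fast++
slow=0 fast=1: a[fast]=8≠0 swap→a[0]=8, slow++,fast++
slow=1 fast=2: a[fast]=1≠0 swap→a[1]=1, slow++,fast++
slow=2 fast=3: a[fast]=6≠0 swap→a[2]=6, slow++,fast++
slow=3 fast=4: a[fast]=6≠0 swap→a[3]=6, slow++,fast++
slow=4 fast=5: a[fast]=0, fast++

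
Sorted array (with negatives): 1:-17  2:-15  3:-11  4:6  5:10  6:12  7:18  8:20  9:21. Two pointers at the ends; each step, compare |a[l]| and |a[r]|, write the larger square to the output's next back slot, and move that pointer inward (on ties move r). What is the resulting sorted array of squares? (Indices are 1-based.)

[36, 100, 121, 144, 225, 289, 324, 400, 441]

[1,9] |-17|<=|21| out[9]=441 → r--
[1,8] |-17|<=|20| out[8]=400 → r--
[1,7] |-17|<=|18| out[7]=324 → r--
[1,6] |-17|>|12| out[6]=289 → l++
[2,6] |-15|>|12| out[5]=225 → l++
[3,6] |-11|<=|12| out[4]=144 → r--
[3,5] |-11|>|10| out[3]=121 → l++
[4,5] |6|<=|10| out[2]=100 → r--
[4,4] |6|<=|6| out[1]=36 → r--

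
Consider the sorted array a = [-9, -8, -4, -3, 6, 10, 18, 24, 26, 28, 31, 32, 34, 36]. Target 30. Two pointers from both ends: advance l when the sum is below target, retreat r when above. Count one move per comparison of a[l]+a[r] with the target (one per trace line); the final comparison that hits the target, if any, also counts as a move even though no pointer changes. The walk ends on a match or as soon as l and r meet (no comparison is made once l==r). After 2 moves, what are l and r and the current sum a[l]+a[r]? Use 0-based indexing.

[0,13] -9+36=27 <30 → l++
[1,13] -8+36=28 <30 → l++

l=2, r=13, sum=32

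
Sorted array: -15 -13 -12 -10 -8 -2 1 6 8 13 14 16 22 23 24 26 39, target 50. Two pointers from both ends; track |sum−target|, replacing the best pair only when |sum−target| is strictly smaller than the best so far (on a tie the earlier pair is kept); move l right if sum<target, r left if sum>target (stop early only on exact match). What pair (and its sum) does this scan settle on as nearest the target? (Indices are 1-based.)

l=1 r=17: -15+39=24 d=26 *, l++
l=2 r=17: -13+39=26 d=24 *, l++
l=3 r=17: -12+39=27 d=23 *, l++
l=4 r=17: -10+39=29 d=21 *, l++
l=5 r=17: -8+39=31 d=19 *, l++
l=6 r=17: -2+39=37 d=13 *, l++
l=7 r=17: 1+39=40 d=10 *, l++
l=8 r=17: 6+39=45 d=5 *, l++
l=9 r=17: 8+39=47 d=3 *, l++
l=10 r=17: 13+39=52 d=2 *, r--
l=10 r=16: 13+26=39 d=11, l++
l=11 r=16: 14+26=40 d=10, l++
l=12 r=16: 16+26=42 d=8, l++
l=13 r=16: 22+26=48 d=2, l++
l=14 r=16: 23+26=49 d=1 *, l++
l=15 r=16: 24+26=50 d=0 *, stop

pair (24, 26) with sum 50 (|Δ|=0)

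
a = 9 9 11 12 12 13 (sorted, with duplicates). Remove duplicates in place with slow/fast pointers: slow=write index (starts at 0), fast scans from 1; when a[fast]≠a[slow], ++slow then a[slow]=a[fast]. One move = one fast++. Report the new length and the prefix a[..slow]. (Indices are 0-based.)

length 4; prefix = [9, 11, 12, 13]

(s=0,f=1) a[fast]=9=a[slow] dup → fast++
(s=0,f=2) a[fast]=11≠a[slow]=9 write a[1]=11 → slow++,fast++
(s=1,f=3) a[fast]=12≠a[slow]=11 write a[2]=12 → slow++,fast++
(s=2,f=4) a[fast]=12=a[slow] dup → fast++
(s=2,f=5) a[fast]=13≠a[slow]=12 write a[3]=13 → slow++,fast++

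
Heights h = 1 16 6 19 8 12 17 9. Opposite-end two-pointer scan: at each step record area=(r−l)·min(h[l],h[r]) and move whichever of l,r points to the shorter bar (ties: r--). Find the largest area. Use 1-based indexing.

l=1 r=8: min(1,9)*7=7 best=7 *, l++
l=2 r=8: min(16,9)*6=54 best=54 *, r--
l=2 r=7: min(16,17)*5=80 best=80 *, l++
l=3 r=7: min(6,17)*4=24 best=80, l++
l=4 r=7: min(19,17)*3=51 best=80, r--
l=4 r=6: min(19,12)*2=24 best=80, r--
l=4 r=5: min(19,8)*1=8 best=80, r--

max area = 80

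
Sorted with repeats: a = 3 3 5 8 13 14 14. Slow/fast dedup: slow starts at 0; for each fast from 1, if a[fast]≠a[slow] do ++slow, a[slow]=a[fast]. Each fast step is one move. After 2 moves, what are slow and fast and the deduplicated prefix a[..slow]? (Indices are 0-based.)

slow=1, fast=3, prefix=[3, 5]

slow=0 fast=1: a[fast]=3=a[slow] dup, fast++
slow=0 fast=2: a[fast]=5≠a[slow]=3 write a[1]=5, slow++,fast++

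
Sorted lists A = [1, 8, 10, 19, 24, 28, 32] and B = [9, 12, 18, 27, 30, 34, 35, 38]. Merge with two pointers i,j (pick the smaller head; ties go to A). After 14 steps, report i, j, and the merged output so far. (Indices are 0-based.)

i=7, j=7, merged so far=[1, 8, 9, 10, 12, 18, 19, 24, 27, 28, 30, 32, 34, 35]

[i=0,j=0] A[i]=1<=B[j]=9 take 1 → i++
[i=1,j=0] A[i]=8<=B[j]=9 take 8 → i++
[i=2,j=0] A[i]=10>B[j]=9 take 9 → j++
[i=2,j=1] A[i]=10<=B[j]=12 take 10 → i++
[i=3,j=1] A[i]=19>B[j]=12 take 12 → j++
[i=3,j=2] A[i]=19>B[j]=18 take 18 → j++
[i=3,j=3] A[i]=19<=B[j]=27 take 19 → i++
[i=4,j=3] A[i]=24<=B[j]=27 take 24 → i++
[i=5,j=3] A[i]=28>B[j]=27 take 27 → j++
[i=5,j=4] A[i]=28<=B[j]=30 take 28 → i++
[i=6,j=4] A[i]=32>B[j]=30 take 30 → j++
[i=6,j=5] A[i]=32<=B[j]=34 take 32 → i++
[i=7,j=5] A done, take B[j]=34 → j++
[i=7,j=6] A done, take B[j]=35 → j++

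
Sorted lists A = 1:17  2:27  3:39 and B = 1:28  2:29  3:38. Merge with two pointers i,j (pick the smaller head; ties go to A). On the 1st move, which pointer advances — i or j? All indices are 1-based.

[i=1,j=1] A[i]=17<=B[j]=28 take 17 → i++

i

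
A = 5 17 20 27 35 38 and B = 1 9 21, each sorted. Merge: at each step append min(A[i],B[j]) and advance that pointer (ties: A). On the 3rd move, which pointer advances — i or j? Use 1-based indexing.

j

[i=1,j=1] A[i]=5>B[j]=1 take 1 → j++
[i=1,j=2] A[i]=5<=B[j]=9 take 5 → i++
[i=2,j=2] A[i]=17>B[j]=9 take 9 → j++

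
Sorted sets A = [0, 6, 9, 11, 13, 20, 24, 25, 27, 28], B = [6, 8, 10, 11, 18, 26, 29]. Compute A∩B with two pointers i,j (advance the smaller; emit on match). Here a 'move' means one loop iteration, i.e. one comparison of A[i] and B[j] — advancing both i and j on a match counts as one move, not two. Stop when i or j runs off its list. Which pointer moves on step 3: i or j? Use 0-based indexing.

[i=0,j=0] 0<6 → i++
[i=1,j=0] 6==6 emit → i++,j++
[i=2,j=1] 9>8 → j++

j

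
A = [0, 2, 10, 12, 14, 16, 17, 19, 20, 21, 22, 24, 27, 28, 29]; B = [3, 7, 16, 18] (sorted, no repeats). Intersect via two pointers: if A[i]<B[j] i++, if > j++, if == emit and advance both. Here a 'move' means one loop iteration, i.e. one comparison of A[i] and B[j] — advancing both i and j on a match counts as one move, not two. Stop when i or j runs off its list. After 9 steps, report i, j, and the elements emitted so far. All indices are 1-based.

[i=1,j=1] 0<3 → i++
[i=2,j=1] 2<3 → i++
[i=3,j=1] 10>3 → j++
[i=3,j=2] 10>7 → j++
[i=3,j=3] 10<16 → i++
[i=4,j=3] 12<16 → i++
[i=5,j=3] 14<16 → i++
[i=6,j=3] 16==16 emit → i++,j++
[i=7,j=4] 17<18 → i++

i=8, j=4, emitted=[16]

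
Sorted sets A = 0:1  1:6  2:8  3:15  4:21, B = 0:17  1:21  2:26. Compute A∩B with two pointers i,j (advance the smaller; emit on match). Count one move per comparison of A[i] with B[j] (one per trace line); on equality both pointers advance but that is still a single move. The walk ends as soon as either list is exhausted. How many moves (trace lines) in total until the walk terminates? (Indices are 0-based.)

6 moves

[i=0,j=0] 1<17 → i++
[i=1,j=0] 6<17 → i++
[i=2,j=0] 8<17 → i++
[i=3,j=0] 15<17 → i++
[i=4,j=0] 21>17 → j++
[i=4,j=1] 21==21 emit → i++,j++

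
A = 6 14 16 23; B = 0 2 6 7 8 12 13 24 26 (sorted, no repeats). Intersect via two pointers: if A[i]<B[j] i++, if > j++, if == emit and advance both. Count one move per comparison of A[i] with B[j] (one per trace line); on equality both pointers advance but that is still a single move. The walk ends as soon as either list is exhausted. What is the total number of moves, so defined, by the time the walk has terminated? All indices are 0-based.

[i=0,j=0] 6>0 → j++
[i=0,j=1] 6>2 → j++
[i=0,j=2] 6==6 emit → i++,j++
[i=1,j=3] 14>7 → j++
[i=1,j=4] 14>8 → j++
[i=1,j=5] 14>12 → j++
[i=1,j=6] 14>13 → j++
[i=1,j=7] 14<24 → i++
[i=2,j=7] 16<24 → i++
[i=3,j=7] 23<24 → i++

10 moves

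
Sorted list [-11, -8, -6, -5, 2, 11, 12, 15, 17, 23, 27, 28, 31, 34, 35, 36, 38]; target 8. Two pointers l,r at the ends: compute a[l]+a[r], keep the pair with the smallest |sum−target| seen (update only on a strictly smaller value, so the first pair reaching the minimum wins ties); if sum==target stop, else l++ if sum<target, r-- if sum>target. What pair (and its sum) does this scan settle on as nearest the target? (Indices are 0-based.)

l=0 r=16: -11+38=27 d=19 *, r--
l=0 r=15: -11+36=25 d=17 *, r--
l=0 r=14: -11+35=24 d=16 *, r--
l=0 r=13: -11+34=23 d=15 *, r--
l=0 r=12: -11+31=20 d=12 *, r--
l=0 r=11: -11+28=17 d=9 *, r--
l=0 r=10: -11+27=16 d=8 *, r--
l=0 r=9: -11+23=12 d=4 *, r--
l=0 r=8: -11+17=6 d=2 *, l++
l=1 r=8: -8+17=9 d=1 *, r--
l=1 r=7: -8+15=7 d=1, l++
l=2 r=7: -6+15=9 d=1, r--
l=2 r=6: -6+12=6 d=2, l++
l=3 r=6: -5+12=7 d=1, l++
l=4 r=6: 2+12=14 d=6, r--
l=4 r=5: 2+11=13 d=5, r--

pair (-8, 17) with sum 9 (|Δ|=1)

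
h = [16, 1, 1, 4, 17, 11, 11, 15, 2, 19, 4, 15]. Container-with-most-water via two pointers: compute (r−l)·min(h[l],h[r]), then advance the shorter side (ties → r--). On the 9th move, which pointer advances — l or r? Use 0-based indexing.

l=0 r=11: min(16,15)*11=165 best=165 *, r--
l=0 r=10: min(16,4)*10=40 best=165, r--
l=0 r=9: min(16,19)*9=144 best=165, l++
l=1 r=9: min(1,19)*8=8 best=165, l++
l=2 r=9: min(1,19)*7=7 best=165, l++
l=3 r=9: min(4,19)*6=24 best=165, l++
l=4 r=9: min(17,19)*5=85 best=165, l++
l=5 r=9: min(11,19)*4=44 best=165, l++
l=6 r=9: min(11,19)*3=33 best=165, l++

l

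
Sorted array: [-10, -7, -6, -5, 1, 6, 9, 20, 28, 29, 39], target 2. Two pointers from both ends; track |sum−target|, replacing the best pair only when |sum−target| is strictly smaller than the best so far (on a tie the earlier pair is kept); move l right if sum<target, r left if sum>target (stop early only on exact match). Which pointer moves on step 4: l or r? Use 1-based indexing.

r

[1,11] -10+39=29 d=27 * → r--
[1,10] -10+29=19 d=17 * → r--
[1,9] -10+28=18 d=16 * → r--
[1,8] -10+20=10 d=8 * → r--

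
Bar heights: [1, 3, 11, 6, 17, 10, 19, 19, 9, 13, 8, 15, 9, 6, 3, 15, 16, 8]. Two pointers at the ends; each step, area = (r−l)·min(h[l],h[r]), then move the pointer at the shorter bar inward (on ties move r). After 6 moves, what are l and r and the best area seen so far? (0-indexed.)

[0,17] min(1,8)*17=17 best=17 * → l++
[1,17] min(3,8)*16=48 best=48 * → l++
[2,17] min(11,8)*15=120 best=120 * → r--
[2,16] min(11,16)*14=154 best=154 * → l++
[3,16] min(6,16)*13=78 best=154 → l++
[4,16] min(17,16)*12=192 best=192 * → r--

l=4, r=15, best area=192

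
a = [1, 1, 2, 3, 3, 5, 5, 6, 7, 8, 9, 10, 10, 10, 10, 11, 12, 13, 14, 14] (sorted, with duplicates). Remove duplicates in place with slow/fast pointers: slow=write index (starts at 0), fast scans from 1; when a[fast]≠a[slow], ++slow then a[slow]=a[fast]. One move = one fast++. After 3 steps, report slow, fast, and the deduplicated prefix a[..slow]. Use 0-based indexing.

(s=0,f=1) a[fast]=1=a[slow] dup → fast++
(s=0,f=2) a[fast]=2≠a[slow]=1 write a[1]=2 → slow++,fast++
(s=1,f=3) a[fast]=3≠a[slow]=2 write a[2]=3 → slow++,fast++

slow=2, fast=4, prefix=[1, 2, 3]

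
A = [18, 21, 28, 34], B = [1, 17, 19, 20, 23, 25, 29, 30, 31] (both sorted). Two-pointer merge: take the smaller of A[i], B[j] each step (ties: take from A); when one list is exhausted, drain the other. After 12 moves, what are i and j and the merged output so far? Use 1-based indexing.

[i=1,j=1] A[i]=18>B[j]=1 take 1 → j++
[i=1,j=2] A[i]=18>B[j]=17 take 17 → j++
[i=1,j=3] A[i]=18<=B[j]=19 take 18 → i++
[i=2,j=3] A[i]=21>B[j]=19 take 19 → j++
[i=2,j=4] A[i]=21>B[j]=20 take 20 → j++
[i=2,j=5] A[i]=21<=B[j]=23 take 21 → i++
[i=3,j=5] A[i]=28>B[j]=23 take 23 → j++
[i=3,j=6] A[i]=28>B[j]=25 take 25 → j++
[i=3,j=7] A[i]=28<=B[j]=29 take 28 → i++
[i=4,j=7] A[i]=34>B[j]=29 take 29 → j++
[i=4,j=8] A[i]=34>B[j]=30 take 30 → j++
[i=4,j=9] A[i]=34>B[j]=31 take 31 → j++

i=4, j=10, merged so far=[1, 17, 18, 19, 20, 21, 23, 25, 28, 29, 30, 31]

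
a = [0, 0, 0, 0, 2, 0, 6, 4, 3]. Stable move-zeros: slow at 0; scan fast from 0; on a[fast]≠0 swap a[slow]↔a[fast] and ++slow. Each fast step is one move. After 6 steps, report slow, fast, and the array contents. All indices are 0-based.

slow=0 fast=0: a[fast]=0, fast++
slow=0 fast=1: a[fast]=0, fast++
slow=0 fast=2: a[fast]=0, fast++
slow=0 fast=3: a[fast]=0, fast++
slow=0 fast=4: a[fast]=2≠0 swap→a[0]=2, slow++,fast++
slow=1 fast=5: a[fast]=0, fast++

slow=1, fast=6, a=[2, 0, 0, 0, 0, 0, 6, 4, 3]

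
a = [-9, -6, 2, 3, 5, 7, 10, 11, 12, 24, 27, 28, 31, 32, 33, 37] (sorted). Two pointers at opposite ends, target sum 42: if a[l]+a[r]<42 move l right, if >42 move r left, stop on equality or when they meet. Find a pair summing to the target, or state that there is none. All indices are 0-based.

[0,15] -9+37=28 <42 → l++
[1,15] -6+37=31 <42 → l++
[2,15] 2+37=39 <42 → l++
[3,15] 3+37=40 <42 → l++
[4,15] 5+37=42 → found

(5, 37)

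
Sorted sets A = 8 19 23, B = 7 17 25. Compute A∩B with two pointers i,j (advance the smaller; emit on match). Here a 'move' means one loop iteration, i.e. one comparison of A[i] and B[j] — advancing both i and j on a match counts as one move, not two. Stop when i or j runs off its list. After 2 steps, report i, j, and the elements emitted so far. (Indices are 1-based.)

i=2, j=2, emitted=[]

i=1 j=1: 8>7, j++
i=1 j=2: 8<17, i++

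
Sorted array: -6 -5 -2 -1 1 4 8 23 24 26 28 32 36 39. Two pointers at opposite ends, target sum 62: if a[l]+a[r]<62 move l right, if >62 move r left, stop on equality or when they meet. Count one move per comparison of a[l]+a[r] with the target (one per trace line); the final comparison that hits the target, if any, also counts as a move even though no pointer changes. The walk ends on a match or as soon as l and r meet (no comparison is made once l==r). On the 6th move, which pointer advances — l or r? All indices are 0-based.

[0,13] -6+39=33 <62 → l++
[1,13] -5+39=34 <62 → l++
[2,13] -2+39=37 <62 → l++
[3,13] -1+39=38 <62 → l++
[4,13] 1+39=40 <62 → l++
[5,13] 4+39=43 <62 → l++

l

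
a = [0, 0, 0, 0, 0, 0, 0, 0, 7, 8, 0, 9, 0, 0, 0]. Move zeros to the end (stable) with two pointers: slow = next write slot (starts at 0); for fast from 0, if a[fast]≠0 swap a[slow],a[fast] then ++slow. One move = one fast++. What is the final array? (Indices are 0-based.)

slow=0 fast=0: a[fast]=0, fast++
slow=0 fast=1: a[fast]=0, fast++
slow=0 fast=2: a[fast]=0, fast++
slow=0 fast=3: a[fast]=0, fast++
slow=0 fast=4: a[fast]=0, fast++
slow=0 fast=5: a[fast]=0, fast++
slow=0 fast=6: a[fast]=0, fast++
slow=0 fast=7: a[fast]=0, fast++
slow=0 fast=8: a[fast]=7≠0 swap→a[0]=7, slow++,fast++
slow=1 fast=9: a[fast]=8≠0 swap→a[1]=8, slow++,fast++
slow=2 fast=10: a[fast]=0, fast++
slow=2 fast=11: a[fast]=9≠0 swap→a[2]=9, slow++,fast++
slow=3 fast=12: a[fast]=0, fast++
slow=3 fast=13: a[fast]=0, fast++
slow=3 fast=14: a[fast]=0, fast++

[7, 8, 9, 0, 0, 0, 0, 0, 0, 0, 0, 0, 0, 0, 0]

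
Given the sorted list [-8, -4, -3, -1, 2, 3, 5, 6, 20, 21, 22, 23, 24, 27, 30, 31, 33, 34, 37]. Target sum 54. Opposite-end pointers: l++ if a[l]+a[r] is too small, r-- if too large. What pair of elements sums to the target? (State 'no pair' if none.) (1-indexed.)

[1,19] -8+37=29 <54 → l++
[2,19] -4+37=33 <54 → l++
[3,19] -3+37=34 <54 → l++
[4,19] -1+37=36 <54 → l++
[5,19] 2+37=39 <54 → l++
[6,19] 3+37=40 <54 → l++
[7,19] 5+37=42 <54 → l++
[8,19] 6+37=43 <54 → l++
[9,19] 20+37=57 >54 → r--
[9,18] 20+34=54 → found

(20, 34)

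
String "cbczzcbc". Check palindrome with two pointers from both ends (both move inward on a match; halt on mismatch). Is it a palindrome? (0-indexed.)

palindrome

l=0 r=7: 'c'=='c', l++,r--
l=1 r=6: 'b'=='b', l++,r--
l=2 r=5: 'c'=='c', l++,r--
l=3 r=4: 'z'=='z', l++,r--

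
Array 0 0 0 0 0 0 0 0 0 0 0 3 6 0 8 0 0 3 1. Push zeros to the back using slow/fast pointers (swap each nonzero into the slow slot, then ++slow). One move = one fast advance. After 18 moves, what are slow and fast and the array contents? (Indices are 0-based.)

slow=4, fast=18, a=[3, 6, 8, 3, 0, 0, 0, 0, 0, 0, 0, 0, 0, 0, 0, 0, 0, 0, 1]

(s=0,f=0) a[fast]=0 → fast++
(s=0,f=1) a[fast]=0 → fast++
(s=0,f=2) a[fast]=0 → fast++
(s=0,f=3) a[fast]=0 → fast++
(s=0,f=4) a[fast]=0 → fast++
(s=0,f=5) a[fast]=0 → fast++
(s=0,f=6) a[fast]=0 → fast++
(s=0,f=7) a[fast]=0 → fast++
(s=0,f=8) a[fast]=0 → fast++
(s=0,f=9) a[fast]=0 → fast++
(s=0,f=10) a[fast]=0 → fast++
(s=0,f=11) a[fast]=3≠0 swap→a[0]=3 → slow++,fast++
(s=1,f=12) a[fast]=6≠0 swap→a[1]=6 → slow++,fast++
(s=2,f=13) a[fast]=0 → fast++
(s=2,f=14) a[fast]=8≠0 swap→a[2]=8 → slow++,fast++
(s=3,f=15) a[fast]=0 → fast++
(s=3,f=16) a[fast]=0 → fast++
(s=3,f=17) a[fast]=3≠0 swap→a[3]=3 → slow++,fast++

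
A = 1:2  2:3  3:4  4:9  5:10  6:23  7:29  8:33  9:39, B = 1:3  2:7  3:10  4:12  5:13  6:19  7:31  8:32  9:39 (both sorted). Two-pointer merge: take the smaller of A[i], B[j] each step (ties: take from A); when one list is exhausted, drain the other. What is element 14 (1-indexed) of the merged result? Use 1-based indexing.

merged[14] = 31

i=1 j=1: A[i]=2<=B[j]=3 take 2, i++
i=2 j=1: A[i]=3<=B[j]=3 take 3, i++
i=3 j=1: A[i]=4>B[j]=3 take 3, j++
i=3 j=2: A[i]=4<=B[j]=7 take 4, i++
i=4 j=2: A[i]=9>B[j]=7 take 7, j++
i=4 j=3: A[i]=9<=B[j]=10 take 9, i++
i=5 j=3: A[i]=10<=B[j]=10 take 10, i++
i=6 j=3: A[i]=23>B[j]=10 take 10, j++
i=6 j=4: A[i]=23>B[j]=12 take 12, j++
i=6 j=5: A[i]=23>B[j]=13 take 13, j++
i=6 j=6: A[i]=23>B[j]=19 take 19, j++
i=6 j=7: A[i]=23<=B[j]=31 take 23, i++
i=7 j=7: A[i]=29<=B[j]=31 take 29, i++
i=8 j=7: A[i]=33>B[j]=31 take 31, j++
i=8 j=8: A[i]=33>B[j]=32 take 32, j++
i=8 j=9: A[i]=33<=B[j]=39 take 33, i++
i=9 j=9: A[i]=39<=B[j]=39 take 39, i++
i=10 j=9: A done, take B[j]=39, j++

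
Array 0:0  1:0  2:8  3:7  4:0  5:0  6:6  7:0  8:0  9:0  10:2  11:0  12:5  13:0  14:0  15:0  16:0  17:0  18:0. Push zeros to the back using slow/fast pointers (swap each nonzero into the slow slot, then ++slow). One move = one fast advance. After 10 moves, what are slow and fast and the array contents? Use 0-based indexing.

slow=3, fast=10, a=[8, 7, 6, 0, 0, 0, 0, 0, 0, 0, 2, 0, 5, 0, 0, 0, 0, 0, 0]

slow=0 fast=0: a[fast]=0, fast++
slow=0 fast=1: a[fast]=0, fast++
slow=0 fast=2: a[fast]=8≠0 swap→a[0]=8, slow++,fast++
slow=1 fast=3: a[fast]=7≠0 swap→a[1]=7, slow++,fast++
slow=2 fast=4: a[fast]=0, fast++
slow=2 fast=5: a[fast]=0, fast++
slow=2 fast=6: a[fast]=6≠0 swap→a[2]=6, slow++,fast++
slow=3 fast=7: a[fast]=0, fast++
slow=3 fast=8: a[fast]=0, fast++
slow=3 fast=9: a[fast]=0, fast++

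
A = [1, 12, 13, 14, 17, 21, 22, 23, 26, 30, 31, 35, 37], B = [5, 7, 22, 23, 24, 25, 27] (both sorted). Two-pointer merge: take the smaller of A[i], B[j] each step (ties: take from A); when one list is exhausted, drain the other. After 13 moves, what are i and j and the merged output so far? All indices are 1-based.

i=1 j=1: A[i]=1<=B[j]=5 take 1, i++
i=2 j=1: A[i]=12>B[j]=5 take 5, j++
i=2 j=2: A[i]=12>B[j]=7 take 7, j++
i=2 j=3: A[i]=12<=B[j]=22 take 12, i++
i=3 j=3: A[i]=13<=B[j]=22 take 13, i++
i=4 j=3: A[i]=14<=B[j]=22 take 14, i++
i=5 j=3: A[i]=17<=B[j]=22 take 17, i++
i=6 j=3: A[i]=21<=B[j]=22 take 21, i++
i=7 j=3: A[i]=22<=B[j]=22 take 22, i++
i=8 j=3: A[i]=23>B[j]=22 take 22, j++
i=8 j=4: A[i]=23<=B[j]=23 take 23, i++
i=9 j=4: A[i]=26>B[j]=23 take 23, j++
i=9 j=5: A[i]=26>B[j]=24 take 24, j++

i=9, j=6, merged so far=[1, 5, 7, 12, 13, 14, 17, 21, 22, 22, 23, 23, 24]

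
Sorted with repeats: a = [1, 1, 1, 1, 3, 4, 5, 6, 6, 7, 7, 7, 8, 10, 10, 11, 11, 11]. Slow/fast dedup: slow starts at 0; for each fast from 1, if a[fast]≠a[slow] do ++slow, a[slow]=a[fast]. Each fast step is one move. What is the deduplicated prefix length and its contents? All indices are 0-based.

length 9; prefix = [1, 3, 4, 5, 6, 7, 8, 10, 11]

(s=0,f=1) a[fast]=1=a[slow] dup → fast++
(s=0,f=2) a[fast]=1=a[slow] dup → fast++
(s=0,f=3) a[fast]=1=a[slow] dup → fast++
(s=0,f=4) a[fast]=3≠a[slow]=1 write a[1]=3 → slow++,fast++
(s=1,f=5) a[fast]=4≠a[slow]=3 write a[2]=4 → slow++,fast++
(s=2,f=6) a[fast]=5≠a[slow]=4 write a[3]=5 → slow++,fast++
(s=3,f=7) a[fast]=6≠a[slow]=5 write a[4]=6 → slow++,fast++
(s=4,f=8) a[fast]=6=a[slow] dup → fast++
(s=4,f=9) a[fast]=7≠a[slow]=6 write a[5]=7 → slow++,fast++
(s=5,f=10) a[fast]=7=a[slow] dup → fast++
(s=5,f=11) a[fast]=7=a[slow] dup → fast++
(s=5,f=12) a[fast]=8≠a[slow]=7 write a[6]=8 → slow++,fast++
(s=6,f=13) a[fast]=10≠a[slow]=8 write a[7]=10 → slow++,fast++
(s=7,f=14) a[fast]=10=a[slow] dup → fast++
(s=7,f=15) a[fast]=11≠a[slow]=10 write a[8]=11 → slow++,fast++
(s=8,f=16) a[fast]=11=a[slow] dup → fast++
(s=8,f=17) a[fast]=11=a[slow] dup → fast++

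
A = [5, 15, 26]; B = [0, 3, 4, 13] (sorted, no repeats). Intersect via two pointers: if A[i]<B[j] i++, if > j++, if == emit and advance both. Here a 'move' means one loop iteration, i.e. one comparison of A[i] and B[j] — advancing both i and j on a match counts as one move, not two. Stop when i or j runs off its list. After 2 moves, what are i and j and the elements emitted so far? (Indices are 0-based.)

i=0, j=2, emitted=[]

i=0 j=0: 5>0, j++
i=0 j=1: 5>3, j++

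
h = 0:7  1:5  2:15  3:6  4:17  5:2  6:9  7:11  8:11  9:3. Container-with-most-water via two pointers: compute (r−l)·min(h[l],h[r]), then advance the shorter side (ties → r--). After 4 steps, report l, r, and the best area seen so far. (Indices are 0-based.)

l=2, r=7, best area=66

l=0 r=9: min(7,3)*9=27 best=27 *, r--
l=0 r=8: min(7,11)*8=56 best=56 *, l++
l=1 r=8: min(5,11)*7=35 best=56, l++
l=2 r=8: min(15,11)*6=66 best=66 *, r--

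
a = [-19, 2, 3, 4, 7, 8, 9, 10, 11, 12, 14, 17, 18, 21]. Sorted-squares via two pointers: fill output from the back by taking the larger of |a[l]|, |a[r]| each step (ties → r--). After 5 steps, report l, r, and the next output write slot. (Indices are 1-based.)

l=2, r=10, next write slot=9

l=1 r=14: |-19|<=|21| out[14]=441, r--
l=1 r=13: |-19|>|18| out[13]=361, l++
l=2 r=13: |2|<=|18| out[12]=324, r--
l=2 r=12: |2|<=|17| out[11]=289, r--
l=2 r=11: |2|<=|14| out[10]=196, r--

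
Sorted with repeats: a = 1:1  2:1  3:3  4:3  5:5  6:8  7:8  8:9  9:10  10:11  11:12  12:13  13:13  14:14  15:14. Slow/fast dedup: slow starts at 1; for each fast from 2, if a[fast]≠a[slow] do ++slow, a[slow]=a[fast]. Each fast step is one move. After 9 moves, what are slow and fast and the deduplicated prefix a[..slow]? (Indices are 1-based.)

(s=1,f=2) a[fast]=1=a[slow] dup → fast++
(s=1,f=3) a[fast]=3≠a[slow]=1 write a[2]=3 → slow++,fast++
(s=2,f=4) a[fast]=3=a[slow] dup → fast++
(s=2,f=5) a[fast]=5≠a[slow]=3 write a[3]=5 → slow++,fast++
(s=3,f=6) a[fast]=8≠a[slow]=5 write a[4]=8 → slow++,fast++
(s=4,f=7) a[fast]=8=a[slow] dup → fast++
(s=4,f=8) a[fast]=9≠a[slow]=8 write a[5]=9 → slow++,fast++
(s=5,f=9) a[fast]=10≠a[slow]=9 write a[6]=10 → slow++,fast++
(s=6,f=10) a[fast]=11≠a[slow]=10 write a[7]=11 → slow++,fast++

slow=7, fast=11, prefix=[1, 3, 5, 8, 9, 10, 11]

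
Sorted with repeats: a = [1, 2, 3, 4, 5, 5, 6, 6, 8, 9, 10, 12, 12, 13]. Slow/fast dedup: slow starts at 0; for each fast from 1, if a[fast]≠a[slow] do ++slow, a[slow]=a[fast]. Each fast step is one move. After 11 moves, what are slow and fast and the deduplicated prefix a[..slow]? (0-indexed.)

(s=0,f=1) a[fast]=2≠a[slow]=1 write a[1]=2 → slow++,fast++
(s=1,f=2) a[fast]=3≠a[slow]=2 write a[2]=3 → slow++,fast++
(s=2,f=3) a[fast]=4≠a[slow]=3 write a[3]=4 → slow++,fast++
(s=3,f=4) a[fast]=5≠a[slow]=4 write a[4]=5 → slow++,fast++
(s=4,f=5) a[fast]=5=a[slow] dup → fast++
(s=4,f=6) a[fast]=6≠a[slow]=5 write a[5]=6 → slow++,fast++
(s=5,f=7) a[fast]=6=a[slow] dup → fast++
(s=5,f=8) a[fast]=8≠a[slow]=6 write a[6]=8 → slow++,fast++
(s=6,f=9) a[fast]=9≠a[slow]=8 write a[7]=9 → slow++,fast++
(s=7,f=10) a[fast]=10≠a[slow]=9 write a[8]=10 → slow++,fast++
(s=8,f=11) a[fast]=12≠a[slow]=10 write a[9]=12 → slow++,fast++

slow=9, fast=12, prefix=[1, 2, 3, 4, 5, 6, 8, 9, 10, 12]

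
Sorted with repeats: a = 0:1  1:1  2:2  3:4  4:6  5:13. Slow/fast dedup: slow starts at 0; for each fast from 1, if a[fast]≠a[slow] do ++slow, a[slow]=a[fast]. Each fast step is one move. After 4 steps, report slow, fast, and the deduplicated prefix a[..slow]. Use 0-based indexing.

slow=3, fast=5, prefix=[1, 2, 4, 6]

(s=0,f=1) a[fast]=1=a[slow] dup → fast++
(s=0,f=2) a[fast]=2≠a[slow]=1 write a[1]=2 → slow++,fast++
(s=1,f=3) a[fast]=4≠a[slow]=2 write a[2]=4 → slow++,fast++
(s=2,f=4) a[fast]=6≠a[slow]=4 write a[3]=6 → slow++,fast++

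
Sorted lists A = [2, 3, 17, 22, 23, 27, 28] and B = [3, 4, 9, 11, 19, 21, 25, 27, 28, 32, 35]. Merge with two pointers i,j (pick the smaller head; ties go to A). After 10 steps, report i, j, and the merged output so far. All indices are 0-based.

i=4, j=6, merged so far=[2, 3, 3, 4, 9, 11, 17, 19, 21, 22]

i=0 j=0: A[i]=2<=B[j]=3 take 2, i++
i=1 j=0: A[i]=3<=B[j]=3 take 3, i++
i=2 j=0: A[i]=17>B[j]=3 take 3, j++
i=2 j=1: A[i]=17>B[j]=4 take 4, j++
i=2 j=2: A[i]=17>B[j]=9 take 9, j++
i=2 j=3: A[i]=17>B[j]=11 take 11, j++
i=2 j=4: A[i]=17<=B[j]=19 take 17, i++
i=3 j=4: A[i]=22>B[j]=19 take 19, j++
i=3 j=5: A[i]=22>B[j]=21 take 21, j++
i=3 j=6: A[i]=22<=B[j]=25 take 22, i++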